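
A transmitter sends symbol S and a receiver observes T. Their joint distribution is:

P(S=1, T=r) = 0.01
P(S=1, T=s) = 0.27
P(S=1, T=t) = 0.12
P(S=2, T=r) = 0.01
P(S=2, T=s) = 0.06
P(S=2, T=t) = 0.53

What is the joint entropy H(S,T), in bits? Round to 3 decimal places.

1.739 bits

H(S,T) = −Σ p(x,y)·log₂ p(x,y) over all 6 cells.
  cell (1,r): −0.01·log₂0.01 = 0.0664
  cell (1,s): −0.27·log₂0.27 = 0.5100
  cell (1,t): −0.12·log₂0.12 = 0.3671
  cell (2,r): −0.01·log₂0.01 = 0.0664
  cell (2,s): −0.06·log₂0.06 = 0.2435
  cell (2,t): −0.53·log₂0.53 = 0.4854
Sum = 1.739 bits.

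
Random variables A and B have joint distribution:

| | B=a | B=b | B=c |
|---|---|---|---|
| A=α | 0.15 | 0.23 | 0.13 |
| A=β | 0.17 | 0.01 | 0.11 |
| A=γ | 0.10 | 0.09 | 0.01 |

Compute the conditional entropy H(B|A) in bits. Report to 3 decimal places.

1.366 bits

Chain rule: H(B|A) = H(A,B) − H(A).
Marginals: p(A) = (0.5100, 0.2900, 0.2000), p(B) = (0.4200, 0.3300, 0.2500).
H(A,B) = 2.8435 bits; H(A) = 1.4777 bits.
H(B|A) = 2.8435 − 1.4777 = 1.366 bits.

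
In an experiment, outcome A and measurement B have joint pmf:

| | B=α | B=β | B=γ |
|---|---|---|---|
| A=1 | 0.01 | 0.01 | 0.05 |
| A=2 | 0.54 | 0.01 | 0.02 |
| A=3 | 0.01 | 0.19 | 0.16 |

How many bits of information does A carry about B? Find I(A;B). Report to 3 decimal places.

Marginals: p(A) = (0.0700, 0.5700, 0.3600), p(B) = (0.5600, 0.2100, 0.2300).
I(A;B) = Σ p(x,y)·log₂[p(x,y)/(p(x)p(y))].
  (1,α): 0.01·log₂(0.2551) = -0.0197
  (1,β): 0.01·log₂(0.6803) = -0.0056
  (1,γ): 0.05·log₂(3.1056) = 0.0817
  (2,α): 0.54·log₂(1.6917) = 0.4096
  (2,β): 0.01·log₂(0.0835) = -0.0358
  (2,γ): 0.02·log₂(0.1526) = -0.0543
  (3,α): 0.01·log₂(0.0496) = -0.0433
  (3,β): 0.19·log₂(2.5132) = 0.2526
  (3,γ): 0.16·log₂(1.9324) = 0.1521
Sum = 0.737 bits.

0.737 bits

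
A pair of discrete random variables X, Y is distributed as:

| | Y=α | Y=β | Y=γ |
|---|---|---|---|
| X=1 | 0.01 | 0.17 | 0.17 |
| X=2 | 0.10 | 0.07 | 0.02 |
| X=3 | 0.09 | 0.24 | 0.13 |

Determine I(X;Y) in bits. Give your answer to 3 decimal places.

Marginals: p(X) = (0.3500, 0.1900, 0.4600), p(Y) = (0.2000, 0.4800, 0.3200).
I(X;Y) = Σ p(x,y)·log₂[p(x,y)/(p(x)p(y))].
  (1,α): 0.01·log₂(0.1429) = -0.0281
  (1,β): 0.17·log₂(1.0119) = 0.0029
  (1,γ): 0.17·log₂(1.5179) = 0.1023
  (2,α): 0.10·log₂(2.6316) = 0.1396
  (2,β): 0.07·log₂(0.7675) = -0.0267
  (2,γ): 0.02·log₂(0.3289) = -0.0321
  (3,α): 0.09·log₂(0.9783) = -0.0029
  (3,β): 0.24·log₂(1.0870) = 0.0289
  (3,γ): 0.13·log₂(0.8832) = -0.0233
Sum = 0.161 bits.

0.161 bits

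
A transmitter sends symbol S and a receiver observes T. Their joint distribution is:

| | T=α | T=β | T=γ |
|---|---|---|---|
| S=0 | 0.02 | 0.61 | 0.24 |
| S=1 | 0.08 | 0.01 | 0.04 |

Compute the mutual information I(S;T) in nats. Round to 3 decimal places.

0.170 nats

Marginals: p(S) = (0.8700, 0.1300), p(T) = (0.1000, 0.6200, 0.2800).
I(S;T) = H(S) + H(T) − H(S,T).
H(S) = 0.3864, H(T) = 0.8831, H(S,T) = 1.0991.
I(S;T) = 0.3864 + 0.8831 − 1.0991 = 0.170 nats.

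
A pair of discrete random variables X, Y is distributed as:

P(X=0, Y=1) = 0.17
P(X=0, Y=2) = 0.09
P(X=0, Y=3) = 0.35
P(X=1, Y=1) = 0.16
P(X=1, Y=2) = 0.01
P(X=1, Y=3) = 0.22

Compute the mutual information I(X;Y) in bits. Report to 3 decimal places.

Marginals: p(X) = (0.6100, 0.3900), p(Y) = (0.3300, 0.1000, 0.5700).
I(X;Y) = H(X) + H(Y) − H(X,Y).
H(X) = 0.9648, H(Y) = 1.3223, H(X,Y) = 2.2474.
I(X;Y) = 0.9648 + 1.3223 − 2.2474 = 0.040 bits.

0.040 bits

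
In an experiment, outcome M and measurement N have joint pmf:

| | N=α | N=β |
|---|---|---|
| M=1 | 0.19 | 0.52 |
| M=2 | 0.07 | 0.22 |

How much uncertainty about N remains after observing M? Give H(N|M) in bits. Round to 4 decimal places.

0.8262 bits

Marginals: p(M) = (0.7100, 0.2900), p(N) = (0.2600, 0.7400).
H(N|M) = Σ p(M) · H(N|M=·).
  M=1: p=0.7100, H(N|M=1) = 0.8380
  M=2: p=0.2900, H(N|M=2) = 0.7973
Weighted sum = 0.8262 bits.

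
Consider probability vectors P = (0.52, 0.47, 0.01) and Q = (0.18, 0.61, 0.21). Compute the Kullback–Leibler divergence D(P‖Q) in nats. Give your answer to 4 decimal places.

D(P‖Q) = Σ p·ln(p/q).
  0.52·ln(0.52/0.18) = 0.55165
  0.47·ln(0.47/0.61) = -0.12254
  0.01·ln(0.01/0.21) = -0.03045
D(P‖Q) = 0.3987 nats.

0.3987 nats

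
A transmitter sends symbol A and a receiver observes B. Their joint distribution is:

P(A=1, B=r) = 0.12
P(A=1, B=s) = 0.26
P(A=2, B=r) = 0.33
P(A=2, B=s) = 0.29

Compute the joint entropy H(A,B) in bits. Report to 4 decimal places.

1.9181 bits

H(A,B) = −Σ p(x,y)·log₂ p(x,y) over all 4 cells.
  cell (1,r): −0.12·log₂0.12 = 0.36707
  cell (1,s): −0.26·log₂0.26 = 0.50529
  cell (2,r): −0.33·log₂0.33 = 0.52782
  cell (2,s): −0.29·log₂0.29 = 0.51790
Sum = 1.9181 bits.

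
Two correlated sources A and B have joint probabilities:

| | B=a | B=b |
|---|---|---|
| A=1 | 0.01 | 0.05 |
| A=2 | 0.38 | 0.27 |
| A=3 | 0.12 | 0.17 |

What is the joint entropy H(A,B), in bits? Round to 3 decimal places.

H(A,B) = −Σ p(x,y)·log₂ p(x,y) over all 6 cells.
  cell (1,a): −0.01·log₂0.01 = 0.0664
  cell (1,b): −0.05·log₂0.05 = 0.2161
  cell (2,a): −0.38·log₂0.38 = 0.5305
  cell (2,b): −0.27·log₂0.27 = 0.5100
  cell (3,a): −0.12·log₂0.12 = 0.3671
  cell (3,b): −0.17·log₂0.17 = 0.4346
Sum = 2.125 bits.

2.125 bits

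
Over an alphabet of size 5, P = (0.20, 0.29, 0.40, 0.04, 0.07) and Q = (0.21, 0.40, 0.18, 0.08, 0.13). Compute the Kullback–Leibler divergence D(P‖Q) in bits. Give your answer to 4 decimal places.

0.2097 bits

D(P‖Q) = Σ p·log₂(p/q).
  0.20·log₂(0.20/0.21) = -0.01408
  0.29·log₂(0.29/0.40) = -0.13454
  0.40·log₂(0.40/0.18) = 0.46080
  0.04·log₂(0.04/0.08) = -0.04000
  0.07·log₂(0.07/0.13) = -0.06252
D(P‖Q) = 0.2097 bits.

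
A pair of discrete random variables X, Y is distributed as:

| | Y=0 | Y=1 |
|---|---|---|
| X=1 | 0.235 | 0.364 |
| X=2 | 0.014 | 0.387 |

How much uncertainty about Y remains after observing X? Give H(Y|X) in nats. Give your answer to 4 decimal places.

Chain rule: H(Y|X) = H(X,Y) − H(X).
Marginals: p(X) = (0.5990, 0.4010), p(Y) = (0.2490, 0.7510).
H(X,Y) = 1.1353 nats; H(X) = 0.6734 nats.
H(Y|X) = 1.1353 − 0.6734 = 0.4619 nats.

0.4619 nats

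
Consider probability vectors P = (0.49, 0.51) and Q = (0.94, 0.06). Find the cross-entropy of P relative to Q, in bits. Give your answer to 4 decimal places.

H(P,Q) = −Σ p·log₂ q.
  −0.49·log₂(0.94) = 0.04374
  −0.51·log₂(0.06) = 2.07004
H(P,Q) = 2.1138 bits.

2.1138 bits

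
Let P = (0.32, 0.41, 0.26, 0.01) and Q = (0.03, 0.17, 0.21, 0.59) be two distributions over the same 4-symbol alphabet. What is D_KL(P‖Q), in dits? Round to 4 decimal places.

0.4921 dits

D(P‖Q) = Σ p·log₁₀(p/q).
  0.32·log₁₀(0.32/0.03) = 0.32897
  0.41·log₁₀(0.41/0.17) = 0.15676
  0.26·log₁₀(0.26/0.21) = 0.02412
  0.01·log₁₀(0.01/0.59) = -0.01771
D(P‖Q) = 0.4921 dits.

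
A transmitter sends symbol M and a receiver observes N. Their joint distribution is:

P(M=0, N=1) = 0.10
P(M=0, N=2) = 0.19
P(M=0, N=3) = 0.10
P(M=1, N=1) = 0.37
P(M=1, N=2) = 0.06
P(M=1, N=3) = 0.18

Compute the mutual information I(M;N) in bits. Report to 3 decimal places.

Marginals: p(M) = (0.3900, 0.6100), p(N) = (0.4700, 0.2500, 0.2800).
I(M;N) = Σ p(x,y)·log₂[p(x,y)/(p(x)p(y))].
  (0,1): 0.10·log₂(0.5456) = -0.0874
  (0,2): 0.19·log₂(1.9487) = 0.1829
  (0,3): 0.10·log₂(0.9158) = -0.0127
  (1,1): 0.37·log₂(1.2905) = 0.1362
  (1,2): 0.06·log₂(0.3934) = -0.0807
  (1,3): 0.18·log₂(1.0539) = 0.0136
Sum = 0.152 bits.

0.152 bits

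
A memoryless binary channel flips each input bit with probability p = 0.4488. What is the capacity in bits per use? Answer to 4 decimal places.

0.0076 bits

Binary symmetric channel: C = 1 − h₂(ε) where h₂ is the binary entropy function.
h₂(0.4488) = −0.4488·log₂0.4488 − 0.5512·log₂0.5512 = 0.9924.
C = 1 − 0.9924 = 0.0076 bits per channel use.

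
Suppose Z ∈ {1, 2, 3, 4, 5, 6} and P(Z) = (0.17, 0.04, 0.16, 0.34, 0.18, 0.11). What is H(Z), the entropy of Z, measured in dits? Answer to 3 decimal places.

0.713 dits

H(Z) = −Σ p·log₁₀ p.
  −(0.17)·log₁₀(0.17) = 0.1308
  −(0.04)·log₁₀(0.04) = 0.0559
  −(0.16)·log₁₀(0.16) = 0.1273
  −(0.34)·log₁₀(0.34) = 0.1593
  −(0.18)·log₁₀(0.18) = 0.1341
  −(0.11)·log₁₀(0.11) = 0.1054
Sum: 0.1308 + 0.0559 + 0.1273 + 0.1593 + 0.1341 + 0.1054 = 0.713 dits.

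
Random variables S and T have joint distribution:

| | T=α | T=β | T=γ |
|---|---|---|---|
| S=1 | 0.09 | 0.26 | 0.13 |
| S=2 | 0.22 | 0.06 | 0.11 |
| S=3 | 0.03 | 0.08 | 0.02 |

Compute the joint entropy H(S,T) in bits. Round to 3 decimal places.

H(S,T) = −Σ p(x,y)·log₂ p(x,y) over all 9 cells.
  cell (1,α): −0.09·log₂0.09 = 0.3127
  cell (1,β): −0.26·log₂0.26 = 0.5053
  cell (1,γ): −0.13·log₂0.13 = 0.3826
  cell (2,α): −0.22·log₂0.22 = 0.4806
  cell (2,β): −0.06·log₂0.06 = 0.2435
  cell (2,γ): −0.11·log₂0.11 = 0.3503
  cell (3,α): −0.03·log₂0.03 = 0.1518
  cell (3,β): −0.08·log₂0.08 = 0.2915
  cell (3,γ): −0.02·log₂0.02 = 0.1129
Sum = 2.831 bits.

2.831 bits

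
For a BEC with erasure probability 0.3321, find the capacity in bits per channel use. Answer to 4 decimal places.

0.6679 bits

Binary erasure channel: capacity C = 1 − ε.
C = 1 − 0.3321 = 0.6679 bits per channel use.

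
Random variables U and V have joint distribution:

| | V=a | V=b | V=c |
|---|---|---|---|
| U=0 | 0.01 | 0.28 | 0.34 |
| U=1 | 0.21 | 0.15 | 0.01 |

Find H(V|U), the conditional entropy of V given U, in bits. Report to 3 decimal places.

Marginals: p(U) = (0.6300, 0.3700), p(V) = (0.2200, 0.4300, 0.3500).
H(V|U) = Σ p(U) · H(V|U=·).
  U=0: p=0.6300, H(V|U=0) = 1.0951
  U=1: p=0.3700, H(V|U=1) = 1.1326
Weighted sum = 1.109 bits.

1.109 bits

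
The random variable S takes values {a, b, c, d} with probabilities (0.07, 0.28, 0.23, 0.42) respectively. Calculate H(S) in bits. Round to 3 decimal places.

H(S) = −Σ p·log₂ p.
  −(0.07)·log₂(0.07) = 0.2686
  −(0.28)·log₂(0.28) = 0.5142
  −(0.23)·log₂(0.23) = 0.4877
  −(0.42)·log₂(0.42) = 0.5256
Sum: 0.2686 + 0.5142 + 0.4877 + 0.5256 = 1.796 bits.

1.796 bits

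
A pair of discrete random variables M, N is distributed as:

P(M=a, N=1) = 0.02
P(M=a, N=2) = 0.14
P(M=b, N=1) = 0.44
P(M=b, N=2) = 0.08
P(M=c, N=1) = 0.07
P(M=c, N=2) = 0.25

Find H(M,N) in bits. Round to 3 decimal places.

H(M,N) = −Σ p(x,y)·log₂ p(x,y) over all 6 cells.
  cell (a,1): −0.02·log₂0.02 = 0.1129
  cell (a,2): −0.14·log₂0.14 = 0.3971
  cell (b,1): −0.44·log₂0.44 = 0.5211
  cell (b,2): −0.08·log₂0.08 = 0.2915
  cell (c,1): −0.07·log₂0.07 = 0.2686
  cell (c,2): −0.25·log₂0.25 = 0.5000
Sum = 2.091 bits.

2.091 bits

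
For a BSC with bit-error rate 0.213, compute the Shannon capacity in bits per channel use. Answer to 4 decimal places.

Binary symmetric channel: C = 1 − h₂(ε) where h₂ is the binary entropy function.
h₂(0.213) = −0.213·log₂0.213 − 0.787·log₂0.787 = 0.7472.
C = 1 − 0.7472 = 0.2528 bits per channel use.

0.2528 bits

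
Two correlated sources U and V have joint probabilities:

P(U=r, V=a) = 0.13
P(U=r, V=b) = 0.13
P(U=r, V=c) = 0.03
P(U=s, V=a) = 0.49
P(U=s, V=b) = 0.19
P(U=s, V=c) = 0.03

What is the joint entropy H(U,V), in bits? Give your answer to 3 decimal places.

H(U,V) = −Σ p(x,y)·log₂ p(x,y) over all 6 cells.
  cell (r,a): −0.13·log₂0.13 = 0.3826
  cell (r,b): −0.13·log₂0.13 = 0.3826
  cell (r,c): −0.03·log₂0.03 = 0.1518
  cell (s,a): −0.49·log₂0.49 = 0.5043
  cell (s,b): −0.19·log₂0.19 = 0.4552
  cell (s,c): −0.03·log₂0.03 = 0.1518
Sum = 2.028 bits.

2.028 bits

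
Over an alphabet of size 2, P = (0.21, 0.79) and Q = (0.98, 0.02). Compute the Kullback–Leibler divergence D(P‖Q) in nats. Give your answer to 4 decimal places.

2.5808 nats

D(P‖Q) = Σ p·ln(p/q).
  0.21·ln(0.21/0.98) = -0.32349
  0.79·ln(0.79/0.02) = 2.90428
D(P‖Q) = 2.5808 nats.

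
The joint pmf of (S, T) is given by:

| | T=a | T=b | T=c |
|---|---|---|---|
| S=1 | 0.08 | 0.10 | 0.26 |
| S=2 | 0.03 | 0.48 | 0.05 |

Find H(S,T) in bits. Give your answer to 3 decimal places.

H(S,T) = −Σ p(x,y)·log₂ p(x,y) over all 6 cells.
  cell (1,a): −0.08·log₂0.08 = 0.2915
  cell (1,b): −0.10·log₂0.10 = 0.3322
  cell (1,c): −0.26·log₂0.26 = 0.5053
  cell (2,a): −0.03·log₂0.03 = 0.1518
  cell (2,b): −0.48·log₂0.48 = 0.5083
  cell (2,c): −0.05·log₂0.05 = 0.2161
Sum = 2.005 bits.

2.005 bits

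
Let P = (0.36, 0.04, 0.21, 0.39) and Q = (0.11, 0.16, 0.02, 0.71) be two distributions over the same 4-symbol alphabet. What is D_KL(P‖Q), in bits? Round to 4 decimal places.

0.9111 bits

D(P‖Q) = Σ p·log₂(p/q).
  0.36·log₂(0.36/0.11) = 0.61578
  0.04·log₂(0.04/0.16) = -0.08000
  0.21·log₂(0.21/0.02) = 0.71239
  0.39·log₂(0.39/0.71) = -0.33709
D(P‖Q) = 0.9111 bits.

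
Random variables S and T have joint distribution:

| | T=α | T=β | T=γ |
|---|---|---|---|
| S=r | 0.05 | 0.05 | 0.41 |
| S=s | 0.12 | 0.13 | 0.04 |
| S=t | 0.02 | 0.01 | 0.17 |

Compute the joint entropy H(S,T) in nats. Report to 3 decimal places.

1.739 nats

H(S,T) = −Σ p(x,y)·ln p(x,y) over all 9 cells.
  cell (r,α): −0.05·ln0.05 = 0.1498
  cell (r,β): −0.05·ln0.05 = 0.1498
  cell (r,γ): −0.41·ln0.41 = 0.3656
  cell (s,α): −0.12·ln0.12 = 0.2544
  cell (s,β): −0.13·ln0.13 = 0.2652
  cell (s,γ): −0.04·ln0.04 = 0.1288
  cell (t,α): −0.02·ln0.02 = 0.0782
  cell (t,β): −0.01·ln0.01 = 0.0461
  cell (t,γ): −0.17·ln0.17 = 0.3012
Sum = 1.739 nats.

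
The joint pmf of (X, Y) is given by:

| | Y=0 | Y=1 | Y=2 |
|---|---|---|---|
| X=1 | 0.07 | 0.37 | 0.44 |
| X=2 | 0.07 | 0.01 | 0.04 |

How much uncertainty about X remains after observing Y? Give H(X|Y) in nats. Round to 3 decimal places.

Chain rule: H(X|Y) = H(X,Y) − H(Y).
Marginals: p(X) = (0.8800, 0.1200), p(Y) = (0.1400, 0.3800, 0.4800).
H(X,Y) = 1.2762 nats; H(Y) = 0.9952 nats.
H(X|Y) = 1.2762 − 0.9952 = 0.281 nats.

0.281 nats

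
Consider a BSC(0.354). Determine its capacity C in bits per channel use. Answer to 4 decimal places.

0.0624 bits

Binary symmetric channel: C = 1 − h₂(ε) where h₂ is the binary entropy function.
h₂(0.354) = −0.354·log₂0.354 − 0.646·log₂0.646 = 0.9376.
C = 1 − 0.9376 = 0.0624 bits per channel use.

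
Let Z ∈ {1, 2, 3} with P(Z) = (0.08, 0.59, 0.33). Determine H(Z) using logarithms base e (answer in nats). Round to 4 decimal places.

0.8792 nats

H(Z) = −Σ p·ln p.
  −(0.08)·ln(0.08) = 0.20206
  −(0.59)·ln(0.59) = 0.31130
  −(0.33)·ln(0.33) = 0.36586
Sum: 0.20206 + 0.31130 + 0.36586 = 0.8792 nats.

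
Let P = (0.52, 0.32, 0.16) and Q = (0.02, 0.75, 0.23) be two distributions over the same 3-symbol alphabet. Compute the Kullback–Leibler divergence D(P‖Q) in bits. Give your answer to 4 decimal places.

1.9672 bits

D(P‖Q) = Σ p·log₂(p/q).
  0.52·log₂(0.52/0.02) = 2.44423
  0.32·log₂(0.32/0.75) = -0.39322
  0.16·log₂(0.16/0.23) = -0.08377
D(P‖Q) = 1.9672 bits.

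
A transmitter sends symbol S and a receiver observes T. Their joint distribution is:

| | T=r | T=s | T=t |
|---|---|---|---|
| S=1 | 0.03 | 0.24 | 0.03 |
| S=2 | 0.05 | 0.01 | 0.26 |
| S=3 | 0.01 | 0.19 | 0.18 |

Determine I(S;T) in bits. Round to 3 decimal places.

0.371 bits

Marginals: p(S) = (0.3000, 0.3200, 0.3800), p(T) = (0.0900, 0.4400, 0.4700).
I(S;T) = Σ p(x,y)·log₂[p(x,y)/(p(x)p(y))].
  (1,r): 0.03·log₂(1.1111) = 0.0046
  (1,s): 0.24·log₂(1.8182) = 0.2070
  (1,t): 0.03·log₂(0.2128) = -0.0670
  (2,r): 0.05·log₂(1.7361) = 0.0398
  (2,s): 0.01·log₂(0.0710) = -0.0382
  (2,t): 0.26·log₂(1.7287) = 0.2053
  (3,r): 0.01·log₂(0.2924) = -0.0177
  (3,s): 0.19·log₂(1.1364) = 0.0350
  (3,t): 0.18·log₂(1.0078) = 0.0020
Sum = 0.371 bits.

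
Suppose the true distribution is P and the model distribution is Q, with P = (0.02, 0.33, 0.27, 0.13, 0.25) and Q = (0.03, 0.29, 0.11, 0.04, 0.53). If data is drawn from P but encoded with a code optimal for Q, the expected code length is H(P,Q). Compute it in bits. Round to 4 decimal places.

2.3830 bits

H(P,Q) = −Σ p·log₂ q.
  −0.02·log₂(0.03) = 0.10118
  −0.33·log₂(0.29) = 0.58934
  −0.27·log₂(0.11) = 0.85979
  −0.13·log₂(0.04) = 0.60370
  −0.25·log₂(0.53) = 0.22898
H(P,Q) = 2.3830 bits.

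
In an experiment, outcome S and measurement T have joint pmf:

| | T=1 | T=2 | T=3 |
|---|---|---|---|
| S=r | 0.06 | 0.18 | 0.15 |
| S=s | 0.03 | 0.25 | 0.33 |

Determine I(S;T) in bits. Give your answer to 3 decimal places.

Marginals: p(S) = (0.3900, 0.6100), p(T) = (0.0900, 0.4300, 0.4800).
I(S;T) = Σ p(x,y)·log₂[p(x,y)/(p(x)p(y))].
  (r,1): 0.06·log₂(1.7094) = 0.0464
  (r,2): 0.18·log₂(1.0733) = 0.0184
  (r,3): 0.15·log₂(0.8013) = -0.0479
  (s,1): 0.03·log₂(0.5464) = -0.0262
  (s,2): 0.25·log₂(0.9531) = -0.0173
  (s,3): 0.33·log₂(1.1270) = 0.0569
Sum = 0.030 bits.

0.030 bits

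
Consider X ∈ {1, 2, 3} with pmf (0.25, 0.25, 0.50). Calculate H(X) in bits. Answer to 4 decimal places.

1.5000 bits

H(X) = −Σ p·log₂ p.
  −(0.25)·log₂(0.25) = 0.50000
  −(0.25)·log₂(0.25) = 0.50000
  −(0.50)·log₂(0.50) = 0.50000
Sum: 0.50000 + 0.50000 + 0.50000 = 1.5000 bits.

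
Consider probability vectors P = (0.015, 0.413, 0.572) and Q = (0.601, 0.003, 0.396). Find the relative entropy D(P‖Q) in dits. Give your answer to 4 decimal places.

D(P‖Q) = Σ p·log₁₀(p/q).
  0.015·log₁₀(0.015/0.601) = -0.02404
  0.413·log₁₀(0.413/0.003) = 0.88334
  0.572·log₁₀(0.572/0.396) = 0.09135
D(P‖Q) = 0.9506 dits.

0.9506 dits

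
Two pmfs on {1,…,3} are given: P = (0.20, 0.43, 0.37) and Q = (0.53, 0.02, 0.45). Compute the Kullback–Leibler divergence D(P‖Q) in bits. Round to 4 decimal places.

1.5176 bits

D(P‖Q) = Σ p·log₂(p/q).
  0.20·log₂(0.20/0.53) = -0.28120
  0.43·log₂(0.43/0.02) = 1.90329
  0.37·log₂(0.37/0.45) = -0.10449
D(P‖Q) = 1.5176 bits.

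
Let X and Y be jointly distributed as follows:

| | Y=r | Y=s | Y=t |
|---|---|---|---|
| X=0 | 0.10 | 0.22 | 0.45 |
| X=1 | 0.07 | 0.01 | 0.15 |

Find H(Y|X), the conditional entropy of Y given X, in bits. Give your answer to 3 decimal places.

Chain rule: H(Y|X) = H(X,Y) − H(X).
Marginals: p(X) = (0.7700, 0.2300), p(Y) = (0.1700, 0.2300, 0.6000).
H(X,Y) = 2.0767 bits; H(X) = 0.7780 bits.
H(Y|X) = 2.0767 − 0.7780 = 1.299 bits.

1.299 bits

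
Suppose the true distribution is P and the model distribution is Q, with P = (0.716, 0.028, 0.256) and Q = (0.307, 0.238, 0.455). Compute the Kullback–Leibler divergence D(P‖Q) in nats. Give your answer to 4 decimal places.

D(P‖Q) = Σ p·ln(p/q).
  0.716·ln(0.716/0.307) = 0.60633
  0.028·ln(0.028/0.238) = -0.05992
  0.256·ln(0.256/0.455) = -0.14723
D(P‖Q) = 0.3992 nats.

0.3992 nats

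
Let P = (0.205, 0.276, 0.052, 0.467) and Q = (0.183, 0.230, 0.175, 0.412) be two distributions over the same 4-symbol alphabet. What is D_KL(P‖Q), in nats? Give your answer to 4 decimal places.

0.0690 nats

D(P‖Q) = Σ p·ln(p/q).
  0.205·ln(0.205/0.183) = 0.02327
  0.276·ln(0.276/0.230) = 0.05032
  0.052·ln(0.052/0.175) = -0.06310
  0.467·ln(0.467/0.412) = 0.05852
D(P‖Q) = 0.0690 nats.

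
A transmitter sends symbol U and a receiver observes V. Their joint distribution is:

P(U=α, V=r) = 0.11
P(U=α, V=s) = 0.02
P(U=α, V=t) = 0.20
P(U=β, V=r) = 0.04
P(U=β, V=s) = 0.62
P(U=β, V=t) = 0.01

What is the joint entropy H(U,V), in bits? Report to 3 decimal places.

1.607 bits

H(U,V) = −Σ p(x,y)·log₂ p(x,y) over all 6 cells.
  cell (α,r): −0.11·log₂0.11 = 0.3503
  cell (α,s): −0.02·log₂0.02 = 0.1129
  cell (α,t): −0.20·log₂0.20 = 0.4644
  cell (β,r): −0.04·log₂0.04 = 0.1858
  cell (β,s): −0.62·log₂0.62 = 0.4276
  cell (β,t): −0.01·log₂0.01 = 0.0664
Sum = 1.607 bits.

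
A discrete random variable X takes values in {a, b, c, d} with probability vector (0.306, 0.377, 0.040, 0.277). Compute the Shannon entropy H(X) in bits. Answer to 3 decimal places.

1.752 bits

H(X) = −Σ p·log₂ p.
  −(0.306)·log₂(0.306) = 0.5228
  −(0.377)·log₂(0.377) = 0.5306
  −(0.040)·log₂(0.040) = 0.1858
  −(0.277)·log₂(0.277) = 0.5130
Sum: 0.5228 + 0.5306 + 0.1858 + 0.5130 = 1.752 bits.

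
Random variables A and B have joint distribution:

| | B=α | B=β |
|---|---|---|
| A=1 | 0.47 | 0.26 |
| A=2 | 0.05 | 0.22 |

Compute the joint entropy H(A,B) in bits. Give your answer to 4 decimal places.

1.7139 bits

H(A,B) = −Σ p(x,y)·log₂ p(x,y) over all 4 cells.
  cell (1,α): −0.47·log₂0.47 = 0.51196
  cell (1,β): −0.26·log₂0.26 = 0.50529
  cell (2,α): −0.05·log₂0.05 = 0.21610
  cell (2,β): −0.22·log₂0.22 = 0.48057
Sum = 1.7139 bits.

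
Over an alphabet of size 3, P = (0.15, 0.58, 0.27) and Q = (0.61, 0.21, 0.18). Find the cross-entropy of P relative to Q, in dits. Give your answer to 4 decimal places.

0.6264 dits

H(P,Q) = −Σ p·log₁₀ q.
  −0.15·log₁₀(0.61) = 0.03220
  −0.58·log₁₀(0.21) = 0.39311
  −0.27·log₁₀(0.18) = 0.20108
H(P,Q) = 0.6264 dits.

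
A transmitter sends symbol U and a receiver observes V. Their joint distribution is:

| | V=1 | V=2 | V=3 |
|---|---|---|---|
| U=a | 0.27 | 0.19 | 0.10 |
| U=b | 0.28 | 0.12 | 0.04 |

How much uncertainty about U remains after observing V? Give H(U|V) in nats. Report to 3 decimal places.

0.672 nats

Chain rule: H(U|V) = H(U,V) − H(V).
Marginals: p(U) = (0.5600, 0.4400), p(V) = (0.5500, 0.3100, 0.1400).
H(U,V) = 1.6389 nats; H(V) = 0.9671 nats.
H(U|V) = 1.6389 − 0.9671 = 0.672 nats.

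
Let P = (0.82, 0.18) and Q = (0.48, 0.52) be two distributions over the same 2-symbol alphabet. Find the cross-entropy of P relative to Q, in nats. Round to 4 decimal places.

0.7196 nats

H(P,Q) = −Σ p·ln q.
  −0.82·ln(0.48) = 0.60185
  −0.18·ln(0.52) = 0.11771
H(P,Q) = 0.7196 nats.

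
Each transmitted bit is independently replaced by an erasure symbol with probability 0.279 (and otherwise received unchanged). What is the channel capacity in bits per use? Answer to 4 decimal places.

0.7210 bits

Binary erasure channel: capacity C = 1 − ε.
C = 1 − 0.279 = 0.7210 bits per channel use.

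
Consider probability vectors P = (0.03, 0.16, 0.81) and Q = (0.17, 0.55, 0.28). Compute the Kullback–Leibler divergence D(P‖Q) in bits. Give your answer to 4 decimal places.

0.8812 bits

D(P‖Q) = Σ p·log₂(p/q).
  0.03·log₂(0.03/0.17) = -0.07508
  0.16·log₂(0.16/0.55) = -0.28502
  0.81·log₂(0.81/0.28) = 1.24132
D(P‖Q) = 0.8812 bits.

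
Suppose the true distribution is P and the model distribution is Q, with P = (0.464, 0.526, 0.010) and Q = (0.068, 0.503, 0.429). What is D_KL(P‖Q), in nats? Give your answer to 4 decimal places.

D(P‖Q) = Σ p·ln(p/q).
  0.464·ln(0.464/0.068) = 0.89105
  0.526·ln(0.526/0.503) = 0.02352
  0.010·ln(0.010/0.429) = -0.03759
D(P‖Q) = 0.8770 nats.

0.8770 nats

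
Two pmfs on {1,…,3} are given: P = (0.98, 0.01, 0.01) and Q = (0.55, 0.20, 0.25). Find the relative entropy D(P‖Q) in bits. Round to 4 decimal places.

D(P‖Q) = Σ p·log₂(p/q).
  0.98·log₂(0.98/0.55) = 0.81668
  0.01·log₂(0.01/0.20) = -0.04322
  0.01·log₂(0.01/0.25) = -0.04644
D(P‖Q) = 0.7270 bits.

0.7270 bits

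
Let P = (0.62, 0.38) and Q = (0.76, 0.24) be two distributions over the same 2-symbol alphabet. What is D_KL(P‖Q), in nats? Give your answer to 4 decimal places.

0.0484 nats

D(P‖Q) = Σ p·ln(p/q).
  0.62·ln(0.62/0.76) = -0.12623
  0.38·ln(0.38/0.24) = 0.17462
D(P‖Q) = 0.0484 nats.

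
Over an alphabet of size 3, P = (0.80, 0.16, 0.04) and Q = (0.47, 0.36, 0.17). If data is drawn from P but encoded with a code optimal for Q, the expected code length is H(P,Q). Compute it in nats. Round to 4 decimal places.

H(P,Q) = −Σ p·ln q.
  −0.80·ln(0.47) = 0.60402
  −0.16·ln(0.36) = 0.16346
  −0.04·ln(0.17) = 0.07088
H(P,Q) = 0.8384 nats.

0.8384 nats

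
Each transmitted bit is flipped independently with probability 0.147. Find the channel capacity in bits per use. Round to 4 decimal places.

Binary symmetric channel: C = 1 − h₂(ε) where h₂ is the binary entropy function.
h₂(0.147) = −0.147·log₂0.147 − 0.853·log₂0.853 = 0.6023.
C = 1 − 0.6023 = 0.3977 bits per channel use.

0.3977 bits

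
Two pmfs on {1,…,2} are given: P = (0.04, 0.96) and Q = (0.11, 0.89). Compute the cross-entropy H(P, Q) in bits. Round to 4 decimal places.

H(P,Q) = −Σ p·log₂ q.
  −0.04·log₂(0.11) = 0.12738
  −0.96·log₂(0.89) = 0.16140
H(P,Q) = 0.2888 bits.

0.2888 bits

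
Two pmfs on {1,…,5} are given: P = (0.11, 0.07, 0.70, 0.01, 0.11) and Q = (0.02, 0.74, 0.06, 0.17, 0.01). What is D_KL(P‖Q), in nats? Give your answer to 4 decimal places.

1.9776 nats

D(P‖Q) = Σ p·ln(p/q).
  0.11·ln(0.11/0.02) = 0.18752
  0.07·ln(0.07/0.74) = -0.16507
  0.70·ln(0.70/0.06) = 1.71972
  0.01·ln(0.01/0.17) = -0.02833
  0.11·ln(0.11/0.01) = 0.26377
D(P‖Q) = 1.9776 nats.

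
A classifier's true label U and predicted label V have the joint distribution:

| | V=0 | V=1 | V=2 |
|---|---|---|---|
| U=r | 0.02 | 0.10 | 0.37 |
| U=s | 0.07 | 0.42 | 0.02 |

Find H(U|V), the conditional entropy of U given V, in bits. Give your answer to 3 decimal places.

Chain rule: H(U|V) = H(U,V) − H(V).
Marginals: p(U) = (0.4900, 0.5100), p(V) = (0.0900, 0.5200, 0.3900).
H(U,V) = 1.8829 bits; H(V) = 1.3330 bits.
H(U|V) = 1.8829 − 1.3330 = 0.550 bits.

0.550 bits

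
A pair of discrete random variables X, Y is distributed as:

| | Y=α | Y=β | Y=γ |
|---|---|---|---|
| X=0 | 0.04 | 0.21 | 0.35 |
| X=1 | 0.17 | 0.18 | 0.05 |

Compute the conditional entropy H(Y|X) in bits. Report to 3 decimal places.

Marginals: p(X) = (0.6000, 0.4000), p(Y) = (0.2100, 0.3900, 0.4000).
H(Y|X) = Σ p(X) · H(Y|X=·).
  X=0: p=0.6000, H(Y|X=0) = 1.2442
  X=1: p=0.4000, H(Y|X=1) = 1.4180
Weighted sum = 1.314 bits.

1.314 bits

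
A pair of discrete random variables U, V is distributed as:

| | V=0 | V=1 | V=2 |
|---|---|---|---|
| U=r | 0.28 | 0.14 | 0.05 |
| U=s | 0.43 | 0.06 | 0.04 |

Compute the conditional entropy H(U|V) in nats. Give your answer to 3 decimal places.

Chain rule: H(U|V) = H(U,V) − H(V).
Marginals: p(U) = (0.4700, 0.5300), p(V) = (0.7100, 0.2000, 0.0900).
H(U,V) = 1.4419 nats; H(V) = 0.7818 nats.
H(U|V) = 1.4419 − 0.7818 = 0.660 nats.

0.660 nats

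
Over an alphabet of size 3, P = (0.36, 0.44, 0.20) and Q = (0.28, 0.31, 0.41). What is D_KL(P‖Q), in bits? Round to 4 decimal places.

0.1457 bits

D(P‖Q) = Σ p·log₂(p/q).
  0.36·log₂(0.36/0.28) = 0.13053
  0.44·log₂(0.44/0.31) = 0.22230
  0.20·log₂(0.20/0.41) = -0.20712
D(P‖Q) = 0.1457 bits.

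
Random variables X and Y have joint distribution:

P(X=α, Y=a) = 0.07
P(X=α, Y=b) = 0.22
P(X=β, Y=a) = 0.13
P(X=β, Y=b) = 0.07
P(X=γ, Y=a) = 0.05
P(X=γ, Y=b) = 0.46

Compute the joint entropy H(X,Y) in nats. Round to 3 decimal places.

H(X,Y) = −Σ p(x,y)·ln p(x,y) over all 6 cells.
  cell (α,a): −0.07·ln0.07 = 0.1861
  cell (α,b): −0.22·ln0.22 = 0.3331
  cell (β,a): −0.13·ln0.13 = 0.2652
  cell (β,b): −0.07·ln0.07 = 0.1861
  cell (γ,a): −0.05·ln0.05 = 0.1498
  cell (γ,b): −0.46·ln0.46 = 0.3572
Sum = 1.478 nats.

1.478 nats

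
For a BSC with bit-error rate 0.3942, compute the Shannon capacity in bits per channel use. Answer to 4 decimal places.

Binary symmetric channel: C = 1 − h₂(ε) where h₂ is the binary entropy function.
h₂(0.3942) = −0.3942·log₂0.3942 − 0.6058·log₂0.6058 = 0.9675.
C = 1 − 0.9675 = 0.0325 bits per channel use.

0.0325 bits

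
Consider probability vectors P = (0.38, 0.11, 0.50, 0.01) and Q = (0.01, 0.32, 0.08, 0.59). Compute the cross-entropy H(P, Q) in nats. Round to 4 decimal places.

3.1434 nats

H(P,Q) = −Σ p·ln q.
  −0.38·ln(0.01) = 1.74996
  −0.11·ln(0.32) = 0.12534
  −0.50·ln(0.08) = 1.26286
  −0.01·ln(0.59) = 0.00528
H(P,Q) = 3.1434 nats.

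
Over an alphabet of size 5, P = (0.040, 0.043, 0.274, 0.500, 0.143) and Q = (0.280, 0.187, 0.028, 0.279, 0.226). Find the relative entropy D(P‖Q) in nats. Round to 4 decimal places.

D(P‖Q) = Σ p·ln(p/q).
  0.040·ln(0.040/0.280) = -0.07784
  0.043·ln(0.043/0.187) = -0.06321
  0.274·ln(0.274/0.028) = 0.62497
  0.500·ln(0.500/0.279) = 0.29170
  0.143·ln(0.143/0.226) = -0.06545
D(P‖Q) = 0.7102 nats.

0.7102 nats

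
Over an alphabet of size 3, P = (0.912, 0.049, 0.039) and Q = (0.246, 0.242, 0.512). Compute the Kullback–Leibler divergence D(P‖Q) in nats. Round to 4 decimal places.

D(P‖Q) = Σ p·ln(p/q).
  0.912·ln(0.912/0.246) = 1.19500
  0.049·ln(0.049/0.242) = -0.07826
  0.039·ln(0.039/0.512) = -0.10042
D(P‖Q) = 1.0163 nats.

1.0163 nats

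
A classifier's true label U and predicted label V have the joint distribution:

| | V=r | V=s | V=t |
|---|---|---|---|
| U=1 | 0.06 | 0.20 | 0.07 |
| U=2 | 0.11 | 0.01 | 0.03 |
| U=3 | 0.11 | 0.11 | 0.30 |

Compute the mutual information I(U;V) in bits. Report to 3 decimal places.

0.231 bits

Marginals: p(U) = (0.3300, 0.1500, 0.5200), p(V) = (0.2800, 0.3200, 0.4000).
I(U;V) = H(U) + H(V) − H(U,V).
H(U) = 1.4289, H(V) = 1.5690, H(U,V) = 2.7666.
I(U;V) = 1.4289 + 1.5690 − 2.7666 = 0.231 bits.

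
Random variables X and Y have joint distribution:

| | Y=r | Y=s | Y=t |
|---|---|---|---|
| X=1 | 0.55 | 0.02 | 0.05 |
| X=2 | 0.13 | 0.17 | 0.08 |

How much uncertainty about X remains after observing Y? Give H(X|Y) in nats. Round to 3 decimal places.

Marginals: p(X) = (0.6200, 0.3800), p(Y) = (0.6800, 0.1900, 0.1300).
H(X|Y) = Σ p(Y) · H(X|Y=·).
  Y=r: p=0.6800, H(X|Y=r) = 0.4879
  Y=s: p=0.1900, H(X|Y=s) = 0.3365
  Y=t: p=0.1300, H(X|Y=t) = 0.6663
Weighted sum = 0.482 nats.

0.482 nats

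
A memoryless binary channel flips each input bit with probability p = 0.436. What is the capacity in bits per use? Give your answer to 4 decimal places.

Binary symmetric channel: C = 1 − h₂(ε) where h₂ is the binary entropy function.
h₂(0.436) = −0.436·log₂0.436 − 0.564·log₂0.564 = 0.9881.
C = 1 − 0.9881 = 0.0119 bits per channel use.

0.0119 bits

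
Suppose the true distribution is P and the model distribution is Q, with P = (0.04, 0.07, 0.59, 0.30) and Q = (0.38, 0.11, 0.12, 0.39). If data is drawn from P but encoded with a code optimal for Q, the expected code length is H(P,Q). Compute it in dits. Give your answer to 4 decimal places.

H(P,Q) = −Σ p·log₁₀ q.
  −0.04·log₁₀(0.38) = 0.01681
  −0.07·log₁₀(0.11) = 0.06710
  −0.59·log₁₀(0.12) = 0.54328
  −0.30·log₁₀(0.39) = 0.12268
H(P,Q) = 0.7499 dits.

0.7499 dits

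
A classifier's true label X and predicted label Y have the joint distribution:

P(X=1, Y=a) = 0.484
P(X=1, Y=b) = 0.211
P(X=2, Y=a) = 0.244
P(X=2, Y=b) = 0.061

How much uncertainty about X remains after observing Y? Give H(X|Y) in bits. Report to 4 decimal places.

0.8787 bits

Marginals: p(X) = (0.6950, 0.3050), p(Y) = (0.7280, 0.2720).
H(X|Y) = Σ p(Y) · H(X|Y=·).
  Y=a: p=0.7280, H(X|Y=a) = 0.9201
  Y=b: p=0.2720, H(X|Y=b) = 0.7679
Weighted sum = 0.8787 bits.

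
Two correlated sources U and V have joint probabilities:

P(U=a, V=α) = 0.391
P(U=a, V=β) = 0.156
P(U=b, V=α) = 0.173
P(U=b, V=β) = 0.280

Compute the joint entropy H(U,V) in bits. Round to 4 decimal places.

H(U,V) = −Σ p(x,y)·log₂ p(x,y) over all 4 cells.
  cell (a,α): −0.391·log₂0.391 = 0.52971
  cell (a,β): −0.156·log₂0.156 = 0.41814
  cell (b,α): −0.173·log₂0.173 = 0.43789
  cell (b,β): −0.280·log₂0.280 = 0.51422
Sum = 1.9000 bits.

1.9000 bits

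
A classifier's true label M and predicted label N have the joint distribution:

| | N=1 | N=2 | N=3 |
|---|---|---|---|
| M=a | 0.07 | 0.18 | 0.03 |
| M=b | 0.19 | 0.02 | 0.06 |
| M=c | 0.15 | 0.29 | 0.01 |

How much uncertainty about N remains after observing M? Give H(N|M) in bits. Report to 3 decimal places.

Marginals: p(M) = (0.2800, 0.2700, 0.4500), p(N) = (0.4100, 0.4900, 0.1000).
H(N|M) = Σ p(M) · H(N|M=·).
  M=a: p=0.2800, H(N|M=a) = 1.2550
  M=b: p=0.2700, H(N|M=b) = 1.1171
  M=c: p=0.4500, H(N|M=c) = 1.0589
Weighted sum = 1.130 bits.

1.130 bits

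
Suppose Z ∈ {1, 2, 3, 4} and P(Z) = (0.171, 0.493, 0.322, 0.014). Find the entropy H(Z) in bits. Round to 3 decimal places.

H(Z) = −Σ p·log₂ p.
  −(0.171)·log₂(0.171) = 0.4357
  −(0.493)·log₂(0.493) = 0.5030
  −(0.322)·log₂(0.322) = 0.5264
  −(0.014)·log₂(0.014) = 0.0862
Sum: 0.4357 + 0.5030 + 0.5264 + 0.0862 = 1.551 bits.

1.551 bits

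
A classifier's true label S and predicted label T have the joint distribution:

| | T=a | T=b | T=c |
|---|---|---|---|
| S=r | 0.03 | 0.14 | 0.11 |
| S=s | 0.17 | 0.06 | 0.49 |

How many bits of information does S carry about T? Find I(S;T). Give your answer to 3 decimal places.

0.145 bits

Marginals: p(S) = (0.2800, 0.7200), p(T) = (0.2000, 0.2000, 0.6000).
I(S;T) = H(S) + H(T) − H(S,T).
H(S) = 0.8555, H(T) = 1.3710, H(S,T) = 2.0816.
I(S;T) = 0.8555 + 1.3710 − 2.0816 = 0.145 bits.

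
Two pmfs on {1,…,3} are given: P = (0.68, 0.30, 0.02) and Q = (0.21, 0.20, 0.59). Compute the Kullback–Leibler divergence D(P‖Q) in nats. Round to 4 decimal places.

D(P‖Q) = Σ p·ln(p/q).
  0.68·ln(0.68/0.21) = 0.79899
  0.30·ln(0.30/0.20) = 0.12164
  0.02·ln(0.02/0.59) = -0.06769
D(P‖Q) = 0.8529 nats.

0.8529 nats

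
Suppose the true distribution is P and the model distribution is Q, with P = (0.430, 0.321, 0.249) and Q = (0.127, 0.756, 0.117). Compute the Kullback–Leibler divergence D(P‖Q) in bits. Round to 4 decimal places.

0.6312 bits

D(P‖Q) = Σ p·log₂(p/q).
  0.430·log₂(0.430/0.127) = 0.75659
  0.321·log₂(0.321/0.756) = -0.39670
  0.249·log₂(0.249/0.117) = 0.27132
D(P‖Q) = 0.6312 bits.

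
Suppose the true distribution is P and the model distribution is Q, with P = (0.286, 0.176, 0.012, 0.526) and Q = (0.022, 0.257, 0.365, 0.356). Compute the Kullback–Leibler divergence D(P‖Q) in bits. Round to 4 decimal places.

1.1993 bits

D(P‖Q) = Σ p·log₂(p/q).
  0.286·log₂(0.286/0.022) = 1.05833
  0.176·log₂(0.176/0.257) = -0.09613
  0.012·log₂(0.012/0.365) = -0.05912
  0.526·log₂(0.526/0.356) = 0.29624
D(P‖Q) = 1.1993 bits.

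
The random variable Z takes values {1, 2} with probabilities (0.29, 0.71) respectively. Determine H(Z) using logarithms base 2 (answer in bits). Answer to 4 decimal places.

0.8687 bits

H(Z) = −Σ p·log₂ p.
  −(0.29)·log₂(0.29) = 0.51790
  −(0.71)·log₂(0.71) = 0.35082
Sum: 0.51790 + 0.35082 = 0.8687 bits.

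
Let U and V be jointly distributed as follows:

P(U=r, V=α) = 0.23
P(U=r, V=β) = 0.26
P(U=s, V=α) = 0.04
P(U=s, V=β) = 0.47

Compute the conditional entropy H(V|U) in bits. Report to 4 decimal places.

0.6910 bits

Chain rule: H(V|U) = H(U,V) − H(U).
Marginals: p(U) = (0.4900, 0.5100), p(V) = (0.2700, 0.7300).
H(U,V) = 1.6907 bits; H(U) = 0.9997 bits.
H(V|U) = 1.6907 − 0.9997 = 0.6910 bits.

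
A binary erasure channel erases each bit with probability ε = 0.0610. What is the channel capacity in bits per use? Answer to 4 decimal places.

0.9390 bits

Binary erasure channel: capacity C = 1 − ε.
C = 1 − 0.0610 = 0.9390 bits per channel use.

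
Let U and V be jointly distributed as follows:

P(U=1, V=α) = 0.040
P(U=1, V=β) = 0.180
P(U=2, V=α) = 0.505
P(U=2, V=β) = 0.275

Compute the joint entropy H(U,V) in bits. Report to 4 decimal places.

H(U,V) = −Σ p(x,y)·log₂ p(x,y) over all 4 cells.
  cell (1,α): −0.040·log₂0.040 = 0.18575
  cell (1,β): −0.180·log₂0.180 = 0.44531
  cell (2,α): −0.505·log₂0.505 = 0.49775
  cell (2,β): −0.275·log₂0.275 = 0.51219
Sum = 1.6410 bits.

1.6410 bits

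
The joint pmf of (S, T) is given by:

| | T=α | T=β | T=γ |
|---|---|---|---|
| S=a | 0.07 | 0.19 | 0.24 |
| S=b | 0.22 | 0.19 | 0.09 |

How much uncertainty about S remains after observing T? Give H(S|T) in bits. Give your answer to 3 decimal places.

Chain rule: H(S|T) = H(S,T) − H(T).
Marginals: p(S) = (0.5000, 0.5000), p(T) = (0.2900, 0.3800, 0.3300).
H(S,T) = 2.4664 bits; H(T) = 1.5762 bits.
H(S|T) = 2.4664 − 1.5762 = 0.890 bits.

0.890 bits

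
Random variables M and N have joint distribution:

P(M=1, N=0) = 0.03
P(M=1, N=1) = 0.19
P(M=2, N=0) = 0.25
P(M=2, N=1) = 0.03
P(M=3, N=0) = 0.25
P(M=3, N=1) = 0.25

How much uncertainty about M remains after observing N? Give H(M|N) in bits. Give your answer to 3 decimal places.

Chain rule: H(M|N) = H(M,N) − H(N).
Marginals: p(M) = (0.2200, 0.2800, 0.5000), p(N) = (0.5300, 0.4700).
H(M,N) = 2.2588 bits; H(N) = 0.9974 bits.
H(M|N) = 2.2588 − 0.9974 = 1.261 bits.

1.261 bits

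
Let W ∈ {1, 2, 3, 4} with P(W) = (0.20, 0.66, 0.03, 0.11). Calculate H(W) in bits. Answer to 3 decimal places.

1.362 bits

H(W) = −Σ p·log₂ p.
  −(0.20)·log₂(0.20) = 0.4644
  −(0.66)·log₂(0.66) = 0.3956
  −(0.03)·log₂(0.03) = 0.1518
  −(0.11)·log₂(0.11) = 0.3503
Sum: 0.4644 + 0.3956 + 0.1518 + 0.3503 = 1.362 bits.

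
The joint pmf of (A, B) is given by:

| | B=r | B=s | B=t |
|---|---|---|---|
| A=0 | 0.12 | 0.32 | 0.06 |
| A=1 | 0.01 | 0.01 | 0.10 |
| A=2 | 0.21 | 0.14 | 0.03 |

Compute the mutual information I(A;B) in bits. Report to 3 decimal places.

0.270 bits

Marginals: p(A) = (0.5000, 0.1200, 0.3800), p(B) = (0.3400, 0.4700, 0.1900).
I(A;B) = H(A) + H(B) − H(A,B).
H(A) = 1.3975, H(B) = 1.4964, H(A,B) = 2.6234.
I(A;B) = 1.3975 + 1.4964 − 2.6234 = 0.270 bits.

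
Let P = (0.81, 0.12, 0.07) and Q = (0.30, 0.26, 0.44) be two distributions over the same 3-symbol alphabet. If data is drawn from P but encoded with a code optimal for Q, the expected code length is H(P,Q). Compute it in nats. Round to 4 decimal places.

H(P,Q) = −Σ p·ln q.
  −0.81·ln(0.30) = 0.97522
  −0.12·ln(0.26) = 0.16165
  −0.07·ln(0.44) = 0.05747
H(P,Q) = 1.1943 nats.

1.1943 nats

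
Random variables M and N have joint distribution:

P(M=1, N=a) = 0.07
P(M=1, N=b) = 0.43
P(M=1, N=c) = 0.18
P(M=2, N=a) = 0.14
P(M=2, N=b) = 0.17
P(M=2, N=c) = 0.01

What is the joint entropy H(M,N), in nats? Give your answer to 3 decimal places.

H(M,N) = −Σ p(x,y)·ln p(x,y) over all 6 cells.
  cell (1,a): −0.07·ln0.07 = 0.1861
  cell (1,b): −0.43·ln0.43 = 0.3629
  cell (1,c): −0.18·ln0.18 = 0.3087
  cell (2,a): −0.14·ln0.14 = 0.2753
  cell (2,b): −0.17·ln0.17 = 0.3012
  cell (2,c): −0.01·ln0.01 = 0.0461
Sum = 1.480 nats.

1.480 nats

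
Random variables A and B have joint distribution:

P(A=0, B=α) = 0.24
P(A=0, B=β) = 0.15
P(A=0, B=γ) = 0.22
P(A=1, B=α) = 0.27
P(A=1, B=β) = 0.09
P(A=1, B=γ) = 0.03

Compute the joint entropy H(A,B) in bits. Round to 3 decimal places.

2.360 bits

H(A,B) = −Σ p(x,y)·log₂ p(x,y) over all 6 cells.
  cell (0,α): −0.24·log₂0.24 = 0.4941
  cell (0,β): −0.15·log₂0.15 = 0.4105
  cell (0,γ): −0.22·log₂0.22 = 0.4806
  cell (1,α): −0.27·log₂0.27 = 0.5100
  cell (1,β): −0.09·log₂0.09 = 0.3127
  cell (1,γ): −0.03·log₂0.03 = 0.1518
Sum = 2.360 bits.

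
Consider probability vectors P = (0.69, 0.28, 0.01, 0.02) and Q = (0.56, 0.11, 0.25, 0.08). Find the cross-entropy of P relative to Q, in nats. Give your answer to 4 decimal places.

1.0825 nats

H(P,Q) = −Σ p·ln q.
  −0.69·ln(0.56) = 0.40007
  −0.28·ln(0.11) = 0.61804
  −0.01·ln(0.25) = 0.01386
  −0.02·ln(0.08) = 0.05051
H(P,Q) = 1.0825 nats.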